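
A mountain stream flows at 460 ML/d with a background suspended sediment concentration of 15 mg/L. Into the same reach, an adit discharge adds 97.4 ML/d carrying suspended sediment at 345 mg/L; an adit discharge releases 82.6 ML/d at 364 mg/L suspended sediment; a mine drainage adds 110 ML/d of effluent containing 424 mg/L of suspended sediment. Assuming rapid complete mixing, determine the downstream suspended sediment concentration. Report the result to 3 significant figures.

156 mg/L

After mixing, C = (460.0·15.00 + 97.40·345.0 + 82.60·364.0 + 110.0·424.0) / 750.0 = 117200/750.0 = 156.3 mg/L.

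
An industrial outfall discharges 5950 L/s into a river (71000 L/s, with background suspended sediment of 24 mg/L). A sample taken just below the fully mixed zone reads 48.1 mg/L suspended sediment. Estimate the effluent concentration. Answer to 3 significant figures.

336 mg/L

Mass balance: 71000·24.00 + 5950·Cₑ = 76950·48.10
→ Cₑ = (76950·48.10 − 71000·24.00) / 5950 = 335.7 mg/L.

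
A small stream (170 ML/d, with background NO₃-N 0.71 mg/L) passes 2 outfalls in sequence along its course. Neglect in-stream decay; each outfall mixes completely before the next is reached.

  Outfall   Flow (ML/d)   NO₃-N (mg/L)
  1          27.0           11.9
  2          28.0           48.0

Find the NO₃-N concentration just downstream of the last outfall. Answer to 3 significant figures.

7.94 mg/L

After outfall 1: Q = 170.0 + 27.00 = 197.0 ML/d; C = (170.0·0.7100 + 27.00·11.90)/197.0 = 2.244 mg/L.
After outfall 2: Q = 197.0 + 28.00 = 225.0 ML/d; C = (197.0·2.244 + 28.00·48.00)/225.0 = 7.938 mg/L.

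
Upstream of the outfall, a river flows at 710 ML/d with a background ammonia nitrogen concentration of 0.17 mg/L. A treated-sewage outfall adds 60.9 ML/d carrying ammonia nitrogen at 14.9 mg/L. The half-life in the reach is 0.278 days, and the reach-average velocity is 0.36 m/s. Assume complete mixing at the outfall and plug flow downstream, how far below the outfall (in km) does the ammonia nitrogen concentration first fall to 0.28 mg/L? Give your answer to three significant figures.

Flow-weighted average: C = (710.0·0.1700 + 60.90·14.90) / 770.9 = 1028/770.9 = 1.334 mg/L.
Half-life 0.278 d → k = ln 2 / 0.278 = 2.493 d⁻¹.
Set 1.334·exp(−k·t) = 0.28 → t = ln(1.334/0.28)/k = 54090 s = 15.02 h.
Distance = v·t = 0.36·54090 = 19470 m = 19.47 km.

19.5 km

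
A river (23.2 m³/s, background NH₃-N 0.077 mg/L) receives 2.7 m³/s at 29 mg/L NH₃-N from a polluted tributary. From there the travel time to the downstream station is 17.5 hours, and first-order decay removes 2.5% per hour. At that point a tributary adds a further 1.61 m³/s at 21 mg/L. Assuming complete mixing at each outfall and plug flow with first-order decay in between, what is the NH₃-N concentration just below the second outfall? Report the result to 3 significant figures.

3.10 mg/L

Conservation of mass: C = (23.20·0.07700 + 2.700·29.00) / 25.90 = 80.09/25.90 = 3.092 mg/L; combined flow 25.90 m³/s.
2.5%/h lost → k = −ln(1 − 0.025) = 0.02532 h⁻¹.
After decay, C = 3.092 × e^(−kt) = 3.092 × 0.6421 = 1.985 mg/L.
At the second outfall, C = (25.90·1.985 + 1.610·21.00) / (25.90 + 1.610) = 3.098 mg/L.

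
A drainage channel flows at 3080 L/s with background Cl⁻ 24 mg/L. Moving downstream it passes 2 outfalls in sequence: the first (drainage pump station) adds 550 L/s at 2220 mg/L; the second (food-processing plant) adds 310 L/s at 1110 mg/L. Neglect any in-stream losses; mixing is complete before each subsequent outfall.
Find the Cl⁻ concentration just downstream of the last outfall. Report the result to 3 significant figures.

Below outfall 1: Q → 3630 L/s, C = (3080·24.00 + 550.0·2220)/3630 = 356.7 mg/L.
Below outfall 2: Q → 3940 L/s, C = (3630·356.7 + 310.0·1110)/3940 = 416.0 mg/L.

416 mg/L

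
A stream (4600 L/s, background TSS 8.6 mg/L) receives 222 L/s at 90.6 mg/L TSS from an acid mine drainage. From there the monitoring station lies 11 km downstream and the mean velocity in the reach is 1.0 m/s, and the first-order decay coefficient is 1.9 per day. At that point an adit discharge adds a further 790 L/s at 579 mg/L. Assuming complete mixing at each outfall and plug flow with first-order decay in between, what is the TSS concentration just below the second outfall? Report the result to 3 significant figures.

Flow-weighted average: C = (4600·8.600 + 222.0·90.60) / 4822 = 59670/4822 = 12.38 mg/L; combined flow 4822 L/s.
Travel time t = 11·1000 / 1.0 = 11000 s = 3.056 h.
Decay over the reach: 12.38·exp(−kt) = 12.38·0.7851 = 9.716 mg/L.
Second outfall: C = (4822·9.716 + 790.0·579.0)/5612 = 89.85 mg/L.

89.9 mg/L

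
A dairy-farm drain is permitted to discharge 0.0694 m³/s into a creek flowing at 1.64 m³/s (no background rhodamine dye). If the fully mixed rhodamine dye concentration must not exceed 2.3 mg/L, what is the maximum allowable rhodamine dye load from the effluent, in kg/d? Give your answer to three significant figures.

Mass balance at the limit: 1.640·0 + 0.06940·Cₑ = 1.709·2.3 → Cₑ = 56.65 mg/L.
Load = 0.06940 m³/s × 56.65 g/m³ × 86 400 s/d = 339.7 kg/d.

340 kg/d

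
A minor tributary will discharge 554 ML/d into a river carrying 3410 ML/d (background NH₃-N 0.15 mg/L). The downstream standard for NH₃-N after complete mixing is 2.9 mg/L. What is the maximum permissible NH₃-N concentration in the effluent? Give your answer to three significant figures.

At the limit, (Qr·Cr + Qe·Cₑ)/(Qr + Qe) = 2.9:
Cₑ = (3964·2.9 − 3410·0.1500) / 554.0 = 19.83 mg/L.

19.8 mg/L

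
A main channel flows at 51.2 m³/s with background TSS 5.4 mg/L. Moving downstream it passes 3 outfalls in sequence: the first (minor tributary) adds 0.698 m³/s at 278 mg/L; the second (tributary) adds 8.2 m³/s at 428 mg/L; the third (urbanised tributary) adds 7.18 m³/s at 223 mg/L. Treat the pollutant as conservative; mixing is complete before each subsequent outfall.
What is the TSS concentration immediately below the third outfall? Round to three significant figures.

Outfall 1: combined Q = 51.90 m³/s; C = (51.20·5.400 + 0.6980·278.0)/51.90 = 9.066 mg/L.
Outfall 2: combined Q = 60.10 m³/s; C = (51.90·9.066 + 8.200·428.0)/60.10 = 66.23 mg/L.
Outfall 3: combined Q = 67.28 m³/s; C = (60.10·66.23 + 7.180·223.0)/67.28 = 82.96 mg/L.

83.0 mg/L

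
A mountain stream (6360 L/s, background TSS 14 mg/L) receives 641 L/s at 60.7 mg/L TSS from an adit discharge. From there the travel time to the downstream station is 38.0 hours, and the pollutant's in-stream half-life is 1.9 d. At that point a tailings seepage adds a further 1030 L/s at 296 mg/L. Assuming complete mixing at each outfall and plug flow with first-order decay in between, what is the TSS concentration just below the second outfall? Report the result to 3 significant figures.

46.9 mg/L

Mass balance: C = (6360·14.00 + 641.0·60.70) / 7001 = 127900/7001 = 18.28 mg/L; combined flow 7001 L/s.
Half-life 1.9 d → k = ln 2 / 1.9 = 0.3648 d⁻¹.
After decay, C = 18.28 × e^(−kt) = 18.28 × 0.5612 = 10.26 mg/L.
Second outfall: C = (7001·10.26 + 1030·296.0)/8031 = 46.90 mg/L.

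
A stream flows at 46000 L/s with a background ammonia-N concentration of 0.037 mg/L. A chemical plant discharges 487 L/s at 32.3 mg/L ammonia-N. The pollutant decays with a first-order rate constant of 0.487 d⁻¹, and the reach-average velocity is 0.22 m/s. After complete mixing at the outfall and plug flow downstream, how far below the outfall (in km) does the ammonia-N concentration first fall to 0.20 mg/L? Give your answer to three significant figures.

Mass balance: C = (46000·0.03700 + 487.0·32.30) / 46490 = 17430/46490 = 0.3750 mg/L.
Set 0.3750·exp(−k·t) = 0.20 → t = ln(0.3750/0.20)/k = 111500 s = 30.98 h.
Distance = v·t = 0.22·111500 = 24530 m = 24.53 km.

24.5 km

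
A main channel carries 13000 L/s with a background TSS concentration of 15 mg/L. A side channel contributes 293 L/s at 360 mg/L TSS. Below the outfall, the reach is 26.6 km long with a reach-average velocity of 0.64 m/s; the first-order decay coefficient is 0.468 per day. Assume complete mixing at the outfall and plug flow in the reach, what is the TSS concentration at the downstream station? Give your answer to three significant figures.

Mixed concentration C = ΣQC/ΣQ = (13000·15.00 + 293.0·360.0) / 13290 = 300500/13290 = 22.60 mg/L.
Travel time t = 26.6·1000 / 0.64 = 41560 s = 11.55 h.
Decay over the reach: 22.60·exp(−kt) = 22.60·0.7984 = 18.05 mg/L.

18.0 mg/L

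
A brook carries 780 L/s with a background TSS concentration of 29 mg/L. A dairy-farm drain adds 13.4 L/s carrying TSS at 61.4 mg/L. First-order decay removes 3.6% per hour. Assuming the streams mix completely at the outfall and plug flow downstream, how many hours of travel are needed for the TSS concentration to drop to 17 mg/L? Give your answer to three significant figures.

Flow-weighted average: C = (780.0·29.00 + 13.40·61.40) / 793.4 = 23440/793.4 = 29.55 mg/L.
3.6%/h lost → k = −ln(1 − 0.036) = 0.03666 h⁻¹.
29.55·exp(−k·t) = 17 → t = ln(29.55/17)/k = 54280 s = 15.08 h.

15.1 h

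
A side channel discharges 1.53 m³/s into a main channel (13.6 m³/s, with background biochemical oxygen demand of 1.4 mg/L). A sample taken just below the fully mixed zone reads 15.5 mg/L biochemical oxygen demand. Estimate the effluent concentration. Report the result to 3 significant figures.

Mass balance: 13.60·1.400 + 1.530·Cₑ = 15.13·15.50
→ Cₑ = (15.13·15.50 − 13.60·1.400) / 1.530 = 140.8 mg/L.

141 mg/L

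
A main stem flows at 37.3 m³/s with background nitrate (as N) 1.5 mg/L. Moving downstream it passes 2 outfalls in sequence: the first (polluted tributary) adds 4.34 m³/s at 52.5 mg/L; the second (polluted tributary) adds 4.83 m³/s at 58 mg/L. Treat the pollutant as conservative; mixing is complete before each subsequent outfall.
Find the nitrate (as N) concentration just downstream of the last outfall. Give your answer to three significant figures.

After outfall 1: Q = 37.30 + 4.340 = 41.64 m³/s; C = (37.30·1.500 + 4.340·52.50)/41.64 = 6.816 mg/L.
After outfall 2: Q = 41.64 + 4.830 = 46.47 m³/s; C = (41.64·6.816 + 4.830·58.00)/46.47 = 12.14 mg/L.

12.1 mg/L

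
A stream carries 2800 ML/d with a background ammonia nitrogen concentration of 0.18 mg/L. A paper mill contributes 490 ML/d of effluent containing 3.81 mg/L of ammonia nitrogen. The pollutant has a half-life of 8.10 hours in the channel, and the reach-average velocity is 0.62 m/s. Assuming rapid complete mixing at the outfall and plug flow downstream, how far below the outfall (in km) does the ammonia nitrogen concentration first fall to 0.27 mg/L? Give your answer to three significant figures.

Mass balance: C = (2800·0.1800 + 490.0·3.810) / 3290 = 2371/3290 = 0.7206 mg/L.
Half-life 8.10 h → k = ln 2 / 8.10 = 0.08557 h⁻¹ = 2.054 d⁻¹.
Set 0.7206·exp(−k·t) = 0.27 → t = ln(0.7206/0.27)/k = 41300 s = 11.47 h.
Distance = v·t = 0.62·41300 = 25610 m = 25.61 km.

25.6 km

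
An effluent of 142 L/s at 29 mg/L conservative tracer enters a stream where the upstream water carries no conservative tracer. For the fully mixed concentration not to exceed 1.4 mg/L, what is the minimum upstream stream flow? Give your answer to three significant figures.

2800 L/s

Set C_mix = 1.4: (Q·0 + 142.0·29.00) / (Q + 142.0) = 1.4
→ Q = 142.0·(29.00 − 1.4)/(1.4 − 0) = 2799 L/s.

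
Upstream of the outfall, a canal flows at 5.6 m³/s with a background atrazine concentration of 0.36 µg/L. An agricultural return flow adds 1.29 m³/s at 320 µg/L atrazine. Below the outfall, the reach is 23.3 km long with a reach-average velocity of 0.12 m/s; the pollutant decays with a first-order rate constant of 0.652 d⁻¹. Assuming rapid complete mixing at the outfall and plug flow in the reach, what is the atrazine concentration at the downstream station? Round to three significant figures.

13.9 µg/L

Mass balance: C = (5.600·0.3600 + 1.290·320.0) / 6.890 = 414.8/6.890 = 60.21 µg/L.
Travel time t = 23.3·1000 / 0.12 = 194200 s = 53.94 h.
First-order decay: C = 60.21·exp(−k·t) = 60.21·0.2310 = 13.91 µg/L.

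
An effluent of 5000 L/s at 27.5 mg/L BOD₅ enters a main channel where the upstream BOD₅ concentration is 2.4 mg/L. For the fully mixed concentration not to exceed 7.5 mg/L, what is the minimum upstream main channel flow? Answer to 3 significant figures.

19600 L/s

Set C_mix = 7.5: (Q·2.400 + 5000·27.50) / (Q + 5000) = 7.5
→ Q = 5000·(27.50 − 7.5)/(7.5 − 2.400) = 19610 L/s.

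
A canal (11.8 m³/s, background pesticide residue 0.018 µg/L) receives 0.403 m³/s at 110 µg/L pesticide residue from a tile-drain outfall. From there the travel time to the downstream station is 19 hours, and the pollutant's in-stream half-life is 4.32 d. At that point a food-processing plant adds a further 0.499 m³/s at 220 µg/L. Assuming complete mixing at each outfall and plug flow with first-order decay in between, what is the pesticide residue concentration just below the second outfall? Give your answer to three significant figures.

11.7 µg/L

Conservation of mass: C = (11.80·0.01800 + 0.4030·110.0) / 12.20 = 44.54/12.20 = 3.650 µg/L; combined flow 12.20 m³/s.
Half-life 4.32 d → k = ln 2 / 4.32 = 0.1605 d⁻¹.
After decay, C = 3.650 × e^(−kt) = 3.650 × 0.8807 = 3.215 µg/L.
At the second outfall, C = (12.20·3.215 + 0.4990·220.0) / (12.20 + 0.4990) = 11.73 µg/L.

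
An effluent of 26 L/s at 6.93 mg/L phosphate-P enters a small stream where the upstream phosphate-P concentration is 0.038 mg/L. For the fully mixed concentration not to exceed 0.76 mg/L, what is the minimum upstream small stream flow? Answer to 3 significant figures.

Set C_mix = 0.76: (Q·0.03800 + 26.00·6.930) / (Q + 26.00) = 0.76
→ Q = 26.00·(6.930 − 0.76)/(0.76 − 0.03800) = 222.2 L/s.

222 L/s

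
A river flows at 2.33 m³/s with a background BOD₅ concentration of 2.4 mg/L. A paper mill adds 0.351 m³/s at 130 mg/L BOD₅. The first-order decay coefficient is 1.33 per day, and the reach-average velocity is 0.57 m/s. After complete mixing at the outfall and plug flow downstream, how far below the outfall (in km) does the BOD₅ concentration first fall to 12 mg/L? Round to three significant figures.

Conservation of mass: C = (2.330·2.400 + 0.3510·130.0) / 2.681 = 51.22/2.681 = 19.11 mg/L.
Set 19.11·exp(−k·t) = 12 → t = ln(19.11/12)/k = 30210 s = 8.392 h.
Distance = v·t = 0.57·30210 = 17220 m = 17.22 km.

17.2 km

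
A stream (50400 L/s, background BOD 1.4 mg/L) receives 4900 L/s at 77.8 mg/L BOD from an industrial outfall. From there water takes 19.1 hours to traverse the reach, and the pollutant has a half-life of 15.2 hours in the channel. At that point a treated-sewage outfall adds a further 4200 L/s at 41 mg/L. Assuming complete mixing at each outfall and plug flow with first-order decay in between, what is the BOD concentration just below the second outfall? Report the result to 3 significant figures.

6.07 mg/L

After mixing, C = (50400·1.400 + 4900·77.80) / 55300 = 451800/55300 = 8.170 mg/L; combined flow 55300 L/s.
Half-life 15.2 h → k = ln 2 / 15.2 = 0.04560 h⁻¹ = 1.094 d⁻¹.
After decay, C = 8.170 × e^(−kt) = 8.170 × 0.4185 = 3.419 mg/L.
Second outfall: C = (55300·3.419 + 4200·41.00)/59500 = 6.072 mg/L.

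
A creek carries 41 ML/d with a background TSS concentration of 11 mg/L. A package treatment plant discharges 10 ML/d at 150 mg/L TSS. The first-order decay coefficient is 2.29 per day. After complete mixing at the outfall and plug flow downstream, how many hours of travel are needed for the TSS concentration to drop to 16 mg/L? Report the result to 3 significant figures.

Mixed concentration C = ΣQC/ΣQ = (41.00·11.00 + 10.00·150.0) / 51.00 = 1951/51.00 = 38.25 mg/L.
38.25·exp(−k·t) = 16 → t = ln(38.25/16)/k = 32890 s = 9.136 h.

9.14 h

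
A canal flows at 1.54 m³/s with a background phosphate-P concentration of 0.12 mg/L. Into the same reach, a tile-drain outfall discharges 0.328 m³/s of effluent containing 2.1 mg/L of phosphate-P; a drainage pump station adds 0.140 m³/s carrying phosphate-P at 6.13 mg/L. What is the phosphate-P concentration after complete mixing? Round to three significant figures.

0.862 mg/L

After mixing, C = (1.540·0.1200 + 0.3280·2.100 + 0.1400·6.130) / 2.008 = 1.732/2.008 = 0.8625 mg/L.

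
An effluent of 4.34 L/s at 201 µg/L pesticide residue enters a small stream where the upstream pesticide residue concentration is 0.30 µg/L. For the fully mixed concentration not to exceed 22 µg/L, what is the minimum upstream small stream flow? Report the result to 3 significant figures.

Set C_mix = 22: (Q·0.3000 + 4.340·201.0) / (Q + 4.340) = 22
→ Q = 4.340·(201.0 − 22)/(22 − 0.3000) = 35.80 L/s.

35.8 L/s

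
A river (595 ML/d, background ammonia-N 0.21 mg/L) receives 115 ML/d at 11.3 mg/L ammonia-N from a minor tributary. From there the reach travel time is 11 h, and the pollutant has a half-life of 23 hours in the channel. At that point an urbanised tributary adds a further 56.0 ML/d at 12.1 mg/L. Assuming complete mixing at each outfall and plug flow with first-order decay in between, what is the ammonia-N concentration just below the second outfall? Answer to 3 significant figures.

After mixing, C = (595.0·0.2100 + 115.0·11.30) / 710.0 = 1424/710.0 = 2.006 mg/L; combined flow 710.0 ML/d.
Half-life 23 h → k = ln 2 / 23 = 0.03014 h⁻¹ = 0.7233 d⁻¹.
Applying C = C₀e^(−kt): 2.006 × 0.7178 = 1.440 mg/L.
At the second outfall, C = (710.0·1.440 + 56.00·12.10) / (710.0 + 56.00) = 2.219 mg/L.

2.22 mg/L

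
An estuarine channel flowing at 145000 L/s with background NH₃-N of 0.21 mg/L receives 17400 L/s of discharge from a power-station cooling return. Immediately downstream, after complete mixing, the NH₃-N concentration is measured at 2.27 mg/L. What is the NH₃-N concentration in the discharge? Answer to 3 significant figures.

19.4 mg/L

Mass balance: 145000·0.2100 + 17400·Cₑ = 162400·2.270
→ Cₑ = (162400·2.270 − 145000·0.2100) / 17400 = 19.44 mg/L.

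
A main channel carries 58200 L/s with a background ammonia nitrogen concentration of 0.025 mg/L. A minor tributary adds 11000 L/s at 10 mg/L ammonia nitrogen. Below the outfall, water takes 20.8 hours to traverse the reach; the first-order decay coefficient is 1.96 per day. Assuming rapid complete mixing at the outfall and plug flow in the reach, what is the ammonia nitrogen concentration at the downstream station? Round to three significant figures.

0.295 mg/L

Mixed concentration C = ΣQC/ΣQ = (58200·0.02500 + 11000·10.00) / 69200 = 111500/69200 = 1.611 mg/L.
After decay, C = 1.611 × e^(−kt) = 1.611 × 0.1829 = 0.2946 mg/L.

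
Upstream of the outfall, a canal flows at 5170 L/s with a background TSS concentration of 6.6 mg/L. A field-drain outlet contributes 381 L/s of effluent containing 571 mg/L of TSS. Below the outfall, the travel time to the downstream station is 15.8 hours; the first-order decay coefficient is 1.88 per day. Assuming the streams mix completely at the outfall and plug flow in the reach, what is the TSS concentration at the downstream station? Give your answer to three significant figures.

13.2 mg/L

Mixed concentration C = ΣQC/ΣQ = (5170·6.600 + 381.0·571.0) / 5551 = 251700/5551 = 45.34 mg/L.
Decay over the reach: 45.34·exp(−kt) = 45.34·0.2901 = 13.15 mg/L.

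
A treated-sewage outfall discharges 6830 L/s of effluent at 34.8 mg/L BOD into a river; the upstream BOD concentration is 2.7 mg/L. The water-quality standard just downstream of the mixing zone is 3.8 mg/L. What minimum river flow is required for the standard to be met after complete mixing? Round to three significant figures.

Set C_mix = 3.8: (Q·2.700 + 6830·34.80) / (Q + 6830) = 3.8
→ Q = 6830·(34.80 − 3.8)/(3.8 − 2.700) = 192500 L/s.

192000 L/s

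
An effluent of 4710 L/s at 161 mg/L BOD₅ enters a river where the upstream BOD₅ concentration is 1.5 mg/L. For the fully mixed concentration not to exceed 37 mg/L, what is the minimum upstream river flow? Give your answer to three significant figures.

16500 L/s

Set C_mix = 37: (Q·1.500 + 4710·161.0) / (Q + 4710) = 37
→ Q = 4710·(161.0 − 37)/(37 − 1.500) = 16450 L/s.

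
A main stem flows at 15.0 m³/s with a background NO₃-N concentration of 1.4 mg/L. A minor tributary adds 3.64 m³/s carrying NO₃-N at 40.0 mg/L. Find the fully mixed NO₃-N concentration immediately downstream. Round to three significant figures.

Mixed concentration C = ΣQC/ΣQ = (15.00·1.400 + 3.640·40.00) / 18.64 = 166.6/18.64 = 8.938 mg/L.

8.94 mg/L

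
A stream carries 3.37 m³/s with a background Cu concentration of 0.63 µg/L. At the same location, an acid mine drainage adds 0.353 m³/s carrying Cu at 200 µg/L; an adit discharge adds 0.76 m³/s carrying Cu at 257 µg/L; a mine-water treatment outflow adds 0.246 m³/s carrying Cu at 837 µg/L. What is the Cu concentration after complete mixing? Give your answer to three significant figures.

100 µg/L

After mixing, C = (3.370·0.6300 + 0.3530·200.0 + 0.7600·257.0 + 0.2460·837.0) / 4.729 = 473.9/4.729 = 100.2 µg/L.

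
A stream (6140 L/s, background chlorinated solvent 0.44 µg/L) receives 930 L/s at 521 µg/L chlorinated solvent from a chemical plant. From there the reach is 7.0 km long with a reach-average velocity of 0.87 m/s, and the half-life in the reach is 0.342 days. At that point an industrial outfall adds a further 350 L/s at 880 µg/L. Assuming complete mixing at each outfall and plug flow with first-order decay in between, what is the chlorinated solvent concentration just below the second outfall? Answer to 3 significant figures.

95.9 µg/L

Flow-weighted average: C = (6140·0.4400 + 930.0·521.0) / 7070 = 487200/7070 = 68.92 µg/L; combined flow 7070 L/s.
Travel time t = 7.0·1000 / 0.87 = 8046 s = 2.235 h.
Half-life 0.342 d → k = ln 2 / 0.342 = 2.027 d⁻¹.
First-order decay: C = 68.92·exp(−k·t) = 68.92·0.8280 = 57.06 µg/L.
At the second outfall, C = (7070·57.06 + 350.0·880.0) / (7070 + 350.0) = 95.88 µg/L.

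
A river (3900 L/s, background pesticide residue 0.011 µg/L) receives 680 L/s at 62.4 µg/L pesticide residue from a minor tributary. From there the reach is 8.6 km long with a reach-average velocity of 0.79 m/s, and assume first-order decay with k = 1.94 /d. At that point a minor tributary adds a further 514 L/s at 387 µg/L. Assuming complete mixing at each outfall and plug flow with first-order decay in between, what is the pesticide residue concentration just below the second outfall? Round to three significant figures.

Flow-weighted average: C = (3900·0.01100 + 680.0·62.40) / 4580 = 42470/4580 = 9.274 µg/L; combined flow 4580 L/s.
Travel time t = 8.6·1000 / 0.79 = 10890 s = 3.024 h.
Decay over the reach: 9.274·exp(−kt) = 9.274·0.7831 = 7.263 µg/L.
Second outfall: C = (4580·7.263 + 514.0·387.0)/5094 = 45.58 µg/L.

45.6 µg/L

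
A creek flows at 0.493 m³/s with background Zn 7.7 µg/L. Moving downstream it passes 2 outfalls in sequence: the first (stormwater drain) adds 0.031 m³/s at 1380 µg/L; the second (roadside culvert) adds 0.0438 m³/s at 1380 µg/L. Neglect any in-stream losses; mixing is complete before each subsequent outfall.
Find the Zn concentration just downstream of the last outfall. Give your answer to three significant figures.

Below outfall 1: Q → 0.5240 m³/s, C = (0.4930·7.700 + 0.03100·1380)/0.5240 = 88.89 µg/L.
Below outfall 2: Q → 0.5678 m³/s, C = (0.5240·88.89 + 0.04380·1380)/0.5678 = 188.5 µg/L.

188 µg/L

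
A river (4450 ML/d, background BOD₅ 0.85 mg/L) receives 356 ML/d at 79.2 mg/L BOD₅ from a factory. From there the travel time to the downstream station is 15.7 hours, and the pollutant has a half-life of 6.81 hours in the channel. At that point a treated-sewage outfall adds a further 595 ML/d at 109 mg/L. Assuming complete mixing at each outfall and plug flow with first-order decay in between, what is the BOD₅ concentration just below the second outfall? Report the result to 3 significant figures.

13.2 mg/L

Mass balance: C = (4450·0.8500 + 356.0·79.20) / 4806 = 31980/4806 = 6.654 mg/L; combined flow 4806 ML/d.
Half-life 6.81 h → k = ln 2 / 6.81 = 0.1018 h⁻¹ = 2.443 d⁻¹.
Applying C = C₀e^(−kt): 6.654 × 0.2023 = 1.346 mg/L.
Second outfall: C = (4806·1.346 + 595.0·109.0)/5401 = 13.21 mg/L.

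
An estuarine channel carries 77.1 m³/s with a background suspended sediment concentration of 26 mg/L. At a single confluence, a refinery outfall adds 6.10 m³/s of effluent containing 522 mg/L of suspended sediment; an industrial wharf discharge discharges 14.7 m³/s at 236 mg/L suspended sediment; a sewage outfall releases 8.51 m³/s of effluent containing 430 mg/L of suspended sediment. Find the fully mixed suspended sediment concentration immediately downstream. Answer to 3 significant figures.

After mixing, C = (77.10·26.00 + 6.100·522.0 + 14.70·236.0 + 8.510·430.0) / 106.4 = 12320/106.4 = 115.8 mg/L.

116 mg/L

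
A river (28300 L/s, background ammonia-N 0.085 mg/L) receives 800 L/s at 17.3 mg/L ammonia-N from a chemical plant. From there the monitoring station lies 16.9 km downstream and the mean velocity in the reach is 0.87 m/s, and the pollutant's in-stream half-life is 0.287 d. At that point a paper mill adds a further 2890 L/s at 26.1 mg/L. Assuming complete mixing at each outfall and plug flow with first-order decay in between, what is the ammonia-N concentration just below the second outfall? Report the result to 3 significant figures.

2.65 mg/L

After mixing, C = (28300·0.08500 + 800.0·17.30) / 29100 = 16250/29100 = 0.5583 mg/L; combined flow 29100 L/s.
Travel time t = 16.9·1000 / 0.87 = 19430 s = 5.396 h.
Half-life 0.287 d → k = ln 2 / 0.287 = 2.415 d⁻¹.
After decay, C = 0.5583 × e^(−kt) = 0.5583 × 0.5810 = 0.3244 mg/L.
Second outfall: C = (29100·0.3244 + 2890·26.10)/31990 = 2.653 mg/L.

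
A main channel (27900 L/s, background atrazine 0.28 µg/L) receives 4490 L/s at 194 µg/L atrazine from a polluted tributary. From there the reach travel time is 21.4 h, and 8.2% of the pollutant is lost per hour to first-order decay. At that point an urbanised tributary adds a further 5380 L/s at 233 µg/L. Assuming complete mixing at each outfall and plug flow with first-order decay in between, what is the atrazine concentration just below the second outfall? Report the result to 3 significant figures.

After mixing, C = (27900·0.2800 + 4490·194.0) / 32390 = 878900/32390 = 27.13 µg/L; combined flow 32390 L/s.
8.2%/h lost → k = −ln(1 − 0.082) = 0.08556 h⁻¹.
Applying C = C₀e^(−kt): 27.13 × 0.1603 = 4.349 µg/L.
At the second outfall, C = (32390·4.349 + 5380·233.0) / (32390 + 5380) = 36.92 µg/L.

36.9 µg/L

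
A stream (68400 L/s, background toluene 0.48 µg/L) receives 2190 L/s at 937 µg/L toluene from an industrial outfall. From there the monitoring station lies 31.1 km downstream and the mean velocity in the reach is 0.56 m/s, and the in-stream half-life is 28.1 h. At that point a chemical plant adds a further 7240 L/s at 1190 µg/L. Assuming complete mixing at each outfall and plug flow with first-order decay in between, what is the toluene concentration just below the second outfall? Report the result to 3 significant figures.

Mass balance: C = (68400·0.4800 + 2190·937.0) / 70590 = 2085000/70590 = 29.53 µg/L; combined flow 70590 L/s.
Travel time t = 31.1·1000 / 0.56 = 55540 s = 15.43 h.
Half-life 28.1 h → k = ln 2 / 28.1 = 0.02467 h⁻¹ = 0.5920 d⁻¹.
Applying C = C₀e^(−kt): 29.53 × 0.6835 = 20.19 µg/L.
Second outfall: C = (70590·20.19 + 7240·1190)/77830 = 129.0 µg/L.

129 µg/L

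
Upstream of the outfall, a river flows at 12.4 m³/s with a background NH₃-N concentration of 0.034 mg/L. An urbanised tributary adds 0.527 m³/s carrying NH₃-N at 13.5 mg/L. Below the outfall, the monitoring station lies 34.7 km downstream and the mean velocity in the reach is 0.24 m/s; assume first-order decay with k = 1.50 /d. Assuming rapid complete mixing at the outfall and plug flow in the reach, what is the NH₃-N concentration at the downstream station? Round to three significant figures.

Flow-weighted average: C = (12.40·0.03400 + 0.5270·13.50) / 12.93 = 7.536/12.93 = 0.5830 mg/L.
Travel time t = 34.7·1000 / 0.24 = 144600 s = 40.16 h.
After decay, C = 0.5830 × e^(−kt) = 0.5830 × 0.08126 = 0.04737 mg/L.

0.0474 mg/L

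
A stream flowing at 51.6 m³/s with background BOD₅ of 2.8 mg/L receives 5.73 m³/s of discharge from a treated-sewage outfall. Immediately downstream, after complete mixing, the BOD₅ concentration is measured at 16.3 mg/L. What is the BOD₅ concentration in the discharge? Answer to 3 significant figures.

138 mg/L

Mass balance: 51.60·2.800 + 5.730·Cₑ = 57.33·16.30
→ Cₑ = (57.33·16.30 − 51.60·2.800) / 5.730 = 137.9 mg/L.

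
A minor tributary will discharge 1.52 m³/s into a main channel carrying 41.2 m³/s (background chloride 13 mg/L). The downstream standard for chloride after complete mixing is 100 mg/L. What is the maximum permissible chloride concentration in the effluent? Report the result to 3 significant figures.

2460 mg/L

At the limit, (Qr·Cr + Qe·Cₑ)/(Qr + Qe) = 100:
Cₑ = (42.72·100 − 41.20·13.00) / 1.520 = 2458 mg/L.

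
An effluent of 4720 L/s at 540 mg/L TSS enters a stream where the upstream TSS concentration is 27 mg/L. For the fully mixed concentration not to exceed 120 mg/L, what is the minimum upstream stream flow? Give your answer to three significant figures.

21300 L/s

Set C_mix = 120: (Q·27.00 + 4720·540.0) / (Q + 4720) = 120
→ Q = 4720·(540.0 − 120)/(120 − 27.00) = 21320 L/s.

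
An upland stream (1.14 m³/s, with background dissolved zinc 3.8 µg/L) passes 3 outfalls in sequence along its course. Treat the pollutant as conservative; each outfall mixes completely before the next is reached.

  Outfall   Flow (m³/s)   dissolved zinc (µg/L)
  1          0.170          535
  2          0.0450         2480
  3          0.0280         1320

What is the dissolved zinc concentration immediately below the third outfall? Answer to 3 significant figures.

176 µg/L

Below outfall 1: Q → 1.310 m³/s, C = (1.140·3.800 + 0.1700·535.0)/1.310 = 72.73 µg/L.
Below outfall 2: Q → 1.355 m³/s, C = (1.310·72.73 + 0.04500·2480)/1.355 = 152.7 µg/L.
Below outfall 3: Q → 1.383 m³/s, C = (1.355·152.7 + 0.02800·1320)/1.383 = 176.3 µg/L.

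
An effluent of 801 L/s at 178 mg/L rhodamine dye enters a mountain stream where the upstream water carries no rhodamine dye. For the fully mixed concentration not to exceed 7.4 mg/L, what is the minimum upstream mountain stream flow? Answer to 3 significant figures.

Set C_mix = 7.4: (Q·0 + 801.0·178.0) / (Q + 801.0) = 7.4
→ Q = 801.0·(178.0 − 7.4)/(7.4 − 0) = 18470 L/s.

18500 L/s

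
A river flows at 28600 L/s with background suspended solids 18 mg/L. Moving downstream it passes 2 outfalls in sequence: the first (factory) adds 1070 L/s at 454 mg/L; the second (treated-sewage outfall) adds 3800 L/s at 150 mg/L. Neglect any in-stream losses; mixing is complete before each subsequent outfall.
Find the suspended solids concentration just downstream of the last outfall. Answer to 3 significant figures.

Below outfall 1: Q → 29670 L/s, C = (28600·18.00 + 1070·454.0)/29670 = 33.72 mg/L.
Below outfall 2: Q → 33470 L/s, C = (29670·33.72 + 3800·150.0)/33470 = 46.93 mg/L.

46.9 mg/L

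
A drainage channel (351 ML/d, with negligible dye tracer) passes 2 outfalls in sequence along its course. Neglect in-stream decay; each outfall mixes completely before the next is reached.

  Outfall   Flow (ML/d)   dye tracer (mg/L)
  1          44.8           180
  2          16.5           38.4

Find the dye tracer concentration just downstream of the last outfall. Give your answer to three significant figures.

21.1 mg/L

After outfall 1: Q = 351.0 + 44.80 = 395.8 ML/d; C = (351.0·0 + 44.80·180.0)/395.8 = 20.37 mg/L.
After outfall 2: Q = 395.8 + 16.50 = 412.3 ML/d; C = (395.8·20.37 + 16.50·38.40)/412.3 = 21.10 mg/L.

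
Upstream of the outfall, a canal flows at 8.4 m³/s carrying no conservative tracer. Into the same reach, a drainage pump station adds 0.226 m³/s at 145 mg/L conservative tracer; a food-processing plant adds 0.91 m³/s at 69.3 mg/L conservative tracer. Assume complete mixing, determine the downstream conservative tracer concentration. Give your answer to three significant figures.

10.0 mg/L

Conservation of mass: C = (8.400·0 + 0.2260·145.0 + 0.9100·69.30) / 9.536 = 95.83/9.536 = 10.05 mg/L.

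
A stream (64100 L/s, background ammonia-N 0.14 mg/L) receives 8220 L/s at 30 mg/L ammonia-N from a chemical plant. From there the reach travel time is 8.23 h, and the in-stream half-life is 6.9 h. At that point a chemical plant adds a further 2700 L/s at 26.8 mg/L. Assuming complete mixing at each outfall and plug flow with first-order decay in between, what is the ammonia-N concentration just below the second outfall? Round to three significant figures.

Mass balance: C = (64100·0.1400 + 8220·30.00) / 72320 = 255600/72320 = 3.534 mg/L; combined flow 72320 L/s.
Half-life 6.9 h → k = ln 2 / 6.9 = 0.1005 h⁻¹ = 2.411 d⁻¹.
After decay, C = 3.534 × e^(−kt) = 3.534 × 0.4375 = 1.546 mg/L.
Second outfall: C = (72320·1.546 + 2700·26.80)/75020 = 2.455 mg/L.

2.45 mg/L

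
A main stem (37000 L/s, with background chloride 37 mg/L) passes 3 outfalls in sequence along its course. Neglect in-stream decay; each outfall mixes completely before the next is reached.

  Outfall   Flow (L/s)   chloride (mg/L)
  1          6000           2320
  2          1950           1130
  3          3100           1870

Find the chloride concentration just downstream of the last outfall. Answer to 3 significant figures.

After outfall 1: Q = 37000 + 6000 = 43000 L/s; C = (37000·37.00 + 6000·2320)/43000 = 355.6 mg/L.
After outfall 2: Q = 43000 + 1950 = 44950 L/s; C = (43000·355.6 + 1950·1130)/44950 = 389.2 mg/L.
After outfall 3: Q = 44950 + 3100 = 48050 L/s; C = (44950·389.2 + 3100·1870)/48050 = 484.7 mg/L.

485 mg/L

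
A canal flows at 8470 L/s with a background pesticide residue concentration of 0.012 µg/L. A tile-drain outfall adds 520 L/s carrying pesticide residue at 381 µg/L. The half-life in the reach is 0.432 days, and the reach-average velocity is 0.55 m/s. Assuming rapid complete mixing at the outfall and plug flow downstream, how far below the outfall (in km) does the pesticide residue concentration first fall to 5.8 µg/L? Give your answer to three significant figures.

After mixing, C = (8470·0.01200 + 520.0·381.0) / 8990 = 198200/8990 = 22.05 µg/L.
Half-life 0.432 d → k = ln 2 / 0.432 = 1.605 d⁻¹.
Set 22.05·exp(−k·t) = 5.8 → t = ln(22.05/5.8)/k = 71910 s = 19.97 h.
Distance = v·t = 0.55·71910 = 39550 m = 39.55 km.

39.6 km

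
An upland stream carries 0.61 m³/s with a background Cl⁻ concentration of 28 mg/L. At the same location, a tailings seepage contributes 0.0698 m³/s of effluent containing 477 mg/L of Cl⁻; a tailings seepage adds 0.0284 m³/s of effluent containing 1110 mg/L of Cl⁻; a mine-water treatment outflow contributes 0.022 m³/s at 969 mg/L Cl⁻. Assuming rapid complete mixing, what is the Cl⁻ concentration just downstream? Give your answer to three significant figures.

141 mg/L

Flow-weighted average: C = (0.6100·28.00 + 0.06980·477.0 + 0.02840·1110 + 0.02200·969.0) / 0.7302 = 103.2/0.7302 = 141.4 mg/L.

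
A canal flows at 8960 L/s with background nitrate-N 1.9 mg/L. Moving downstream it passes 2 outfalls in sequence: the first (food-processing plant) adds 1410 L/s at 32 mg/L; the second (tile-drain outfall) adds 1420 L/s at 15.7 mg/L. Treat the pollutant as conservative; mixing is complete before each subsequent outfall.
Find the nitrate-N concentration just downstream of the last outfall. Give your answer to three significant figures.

After outfall 1: Q = 8960 + 1410 = 10370 L/s; C = (8960·1.900 + 1410·32.00)/10370 = 5.993 mg/L.
After outfall 2: Q = 10370 + 1420 = 11790 L/s; C = (10370·5.993 + 1420·15.70)/11790 = 7.162 mg/L.

7.16 mg/L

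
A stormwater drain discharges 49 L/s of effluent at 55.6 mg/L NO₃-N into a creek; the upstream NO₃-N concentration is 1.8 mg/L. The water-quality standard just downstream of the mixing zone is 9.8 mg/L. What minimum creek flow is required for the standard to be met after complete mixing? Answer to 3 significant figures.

281 L/s

Set C_mix = 9.8: (Q·1.800 + 49.00·55.60) / (Q + 49.00) = 9.8
→ Q = 49.00·(55.60 − 9.8)/(9.8 − 1.800) = 280.5 L/s.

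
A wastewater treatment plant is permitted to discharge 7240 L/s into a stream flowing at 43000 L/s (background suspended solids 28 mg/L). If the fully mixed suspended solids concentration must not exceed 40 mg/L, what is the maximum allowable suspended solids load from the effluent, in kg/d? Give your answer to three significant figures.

69600 kg/d

Mass balance at the limit: 43000·28.00 + 7240·Cₑ = 50240·40 → Cₑ = 111.3 mg/L.
7240 L/s = 7.240 m³/s. Load = 7.240 m³/s × 111.3 g/m³ × 86 400 s/d = 69600 kg/d.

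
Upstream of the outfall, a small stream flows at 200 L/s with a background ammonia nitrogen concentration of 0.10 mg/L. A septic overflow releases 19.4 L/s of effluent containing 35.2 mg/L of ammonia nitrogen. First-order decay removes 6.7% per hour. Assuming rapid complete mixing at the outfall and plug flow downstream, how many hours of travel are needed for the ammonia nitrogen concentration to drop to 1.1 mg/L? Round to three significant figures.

Conservation of mass: C = (200.0·0.1000 + 19.40·35.20) / 219.4 = 702.9/219.4 = 3.204 mg/L.
6.7%/h lost → k = −ln(1 − 0.067) = 0.06935 h⁻¹.
3.204·exp(−k·t) = 1.1 → t = ln(3.204/1.1)/k = 55490 s = 15.41 h.

15.4 h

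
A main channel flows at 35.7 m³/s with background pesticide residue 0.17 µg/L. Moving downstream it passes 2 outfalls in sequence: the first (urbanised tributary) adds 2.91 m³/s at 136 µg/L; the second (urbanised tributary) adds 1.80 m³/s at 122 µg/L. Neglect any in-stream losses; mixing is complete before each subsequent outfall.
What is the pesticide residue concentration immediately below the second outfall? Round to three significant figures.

15.4 µg/L

After outfall 1: Q = 35.70 + 2.910 = 38.61 m³/s; C = (35.70·0.1700 + 2.910·136.0)/38.61 = 10.41 µg/L.
After outfall 2: Q = 38.61 + 1.800 = 40.41 m³/s; C = (38.61·10.41 + 1.800·122.0)/40.41 = 15.38 µg/L.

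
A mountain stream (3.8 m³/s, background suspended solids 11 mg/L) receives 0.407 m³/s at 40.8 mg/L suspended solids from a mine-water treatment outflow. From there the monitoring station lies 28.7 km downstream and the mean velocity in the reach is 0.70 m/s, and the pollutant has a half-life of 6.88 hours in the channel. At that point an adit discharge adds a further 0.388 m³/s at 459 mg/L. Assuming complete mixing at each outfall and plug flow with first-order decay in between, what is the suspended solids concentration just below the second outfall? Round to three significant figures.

42.8 mg/L

After mixing, C = (3.800·11.00 + 0.4070·40.80) / 4.207 = 58.41/4.207 = 13.88 mg/L; combined flow 4.207 m³/s.
Travel time t = 28.7·1000 / 0.70 = 41000 s = 11.39 h.
Half-life 6.88 h → k = ln 2 / 6.88 = 0.1007 h⁻¹ = 2.418 d⁻¹.
Applying C = C₀e^(−kt): 13.88 × 0.3175 = 4.407 mg/L.
At the second outfall, C = (4.207·4.407 + 0.3880·459.0) / (4.207 + 0.3880) = 42.79 mg/L.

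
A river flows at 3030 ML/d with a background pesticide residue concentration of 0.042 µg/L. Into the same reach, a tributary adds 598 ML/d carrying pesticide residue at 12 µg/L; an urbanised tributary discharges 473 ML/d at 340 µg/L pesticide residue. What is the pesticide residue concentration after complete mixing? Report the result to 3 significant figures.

41.0 µg/L

Mixed concentration C = ΣQC/ΣQ = (3030·0.04200 + 598.0·12.00 + 473.0·340.0) / 4101 = 168100/4101 = 41.00 µg/L.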